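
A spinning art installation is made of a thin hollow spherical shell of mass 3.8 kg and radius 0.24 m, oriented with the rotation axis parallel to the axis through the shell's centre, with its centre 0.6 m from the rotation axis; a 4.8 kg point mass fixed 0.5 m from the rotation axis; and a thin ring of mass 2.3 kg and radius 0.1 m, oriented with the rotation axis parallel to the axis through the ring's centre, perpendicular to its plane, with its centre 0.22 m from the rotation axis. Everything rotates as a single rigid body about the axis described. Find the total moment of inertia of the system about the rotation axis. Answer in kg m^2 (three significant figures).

2.85

Spherical shell: I_cm = (2/3)MR² = (2/3)(3.8)(0.24)² = 0.14592 kg m^2; centre at d = 0.6 m, so I = I_cm + Md² gives I = 0.14592 + (3.8)(0.6)² = 1.5139 kg m^2.
Point mass: I_cm = 0; centre at d = 0.5 m, so I = I_cm + Md² gives I = 0 + (4.8)(0.5)² = 1.2 kg m^2.
Thin ring: I_cm = MR² = (2.3)(0.1)² = 0.023 kg m^2; centre at d = 0.22 m, so I = I_cm + Md² gives I = 0.023 + (2.3)(0.22)² = 0.13432 kg m^2.
Total I = 1.5139 + 1.2 + 0.13432 = 2.8482 kg m^2.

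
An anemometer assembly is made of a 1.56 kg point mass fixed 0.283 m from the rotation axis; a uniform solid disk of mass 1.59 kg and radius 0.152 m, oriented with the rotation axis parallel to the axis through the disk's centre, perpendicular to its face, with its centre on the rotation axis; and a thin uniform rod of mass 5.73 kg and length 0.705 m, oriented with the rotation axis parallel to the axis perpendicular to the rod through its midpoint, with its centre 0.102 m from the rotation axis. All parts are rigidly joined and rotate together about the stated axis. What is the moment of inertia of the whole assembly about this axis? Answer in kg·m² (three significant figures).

Point mass: I_cm = 0; centre at d = 0.283 m, so the parallel axis theorem gives I = 0 + (1.56)(0.283)² = 0.12494 kg·m².
Solid disk: I_cm = (1/2)MR² = (1/2)(1.59)(0.152)² = 0.018368 kg·m²; axis through the centre, so I = 0.018368 kg·m².
Thin rod: I_cm = (1/12)ML² = (1/12)(5.73)(0.705)² = 0.23733 kg·m²; centre at d = 0.102 m, so the parallel axis theorem gives I = 0.23733 + (5.73)(0.102)² = 0.29694 kg·m².
Total I = 0.12494 + 0.018368 + 0.29694 = 0.44025 kg·m².

0.440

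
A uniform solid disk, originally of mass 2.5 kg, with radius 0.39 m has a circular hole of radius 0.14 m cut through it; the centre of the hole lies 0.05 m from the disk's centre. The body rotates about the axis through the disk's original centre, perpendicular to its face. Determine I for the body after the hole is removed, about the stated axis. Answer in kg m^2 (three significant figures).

Unpierced body about its centre: I₀ = (1/2)MR² = (1/2)(2.5)(0.39)² = 0.19013 kg m^2.
The removed disk has mass m = M·(r/R)² = (2.5)(0.14/0.39)² = 0.32216 kg (same uniform areal density).
Its moment of inertia about the rotation axis (parallel-axis theorem): I_hole = (1/2)mr² + md² = (1/2)(0.32216)(0.14)² + (0.32216)(0.05)² = 0.0039625 kg m^2.
Treating the hole as negative mass, I = I₀ − I_hole = 0.19013 − 0.0039625 = 0.18616 kg m^2.

0.186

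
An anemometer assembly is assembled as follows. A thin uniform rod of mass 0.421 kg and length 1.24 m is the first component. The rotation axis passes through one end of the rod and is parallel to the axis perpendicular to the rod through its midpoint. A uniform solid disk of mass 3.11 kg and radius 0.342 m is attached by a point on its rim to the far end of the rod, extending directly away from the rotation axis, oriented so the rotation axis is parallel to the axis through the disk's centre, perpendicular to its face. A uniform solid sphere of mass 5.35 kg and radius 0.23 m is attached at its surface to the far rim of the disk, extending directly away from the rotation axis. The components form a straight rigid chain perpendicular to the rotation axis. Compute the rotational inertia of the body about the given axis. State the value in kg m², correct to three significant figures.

Thin rod: I_cm = (1/12)ML² = (1/12)(0.421)(1.24)² = 0.053944 kg m²; centre at d = 0.62 m, so I = I_cm + Md² gives I = 0.053944 + (0.421)(0.62)² = 0.21578 kg m².
Solid disk: I_cm = (1/2)MR² = (1/2)(3.11)(0.342)² = 0.18188 kg m²; centre at d = 0.62 + 0.62 + 0.342 = 1.582 m, so I = I_cm + Md² gives I = 0.18188 + (3.11)(1.582)² = 7.9654 kg m².
Solid sphere: I_cm = (2/5)MR² = (2/5)(5.35)(0.23)² = 0.11321 kg m²; centre at d = 0.62 + 0.62 + 0.342 + 0.342 + 0.23 = 2.154 m, so I = I_cm + Md² gives I = 0.11321 + (5.35)(2.154)² = 24.936 kg m².
Total I = 0.21578 + 7.9654 + 24.936 = 33.117 kg m².

33.1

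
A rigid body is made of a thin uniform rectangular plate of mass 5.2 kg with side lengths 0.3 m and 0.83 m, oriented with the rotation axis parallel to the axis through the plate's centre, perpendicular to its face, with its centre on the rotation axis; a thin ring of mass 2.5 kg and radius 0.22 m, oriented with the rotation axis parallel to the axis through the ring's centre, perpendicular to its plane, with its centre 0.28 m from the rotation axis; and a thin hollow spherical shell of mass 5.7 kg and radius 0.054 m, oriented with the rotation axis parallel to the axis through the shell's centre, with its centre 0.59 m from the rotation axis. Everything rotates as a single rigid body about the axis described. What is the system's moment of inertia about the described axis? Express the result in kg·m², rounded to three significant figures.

Rectangular plate: I_cm = (1/12)M(a²+b²) = (1/12)(5.2)[(0.3)² + (0.83)²] = 0.33752 kg·m²; axis through the centre, so I = 0.33752 kg·m².
Thin ring: I_cm = MR² = (2.5)(0.22)² = 0.121 kg·m²; centre at d = 0.28 m, so the parallel axis theorem gives I = 0.121 + (2.5)(0.28)² = 0.317 kg·m².
Spherical shell: I_cm = (2/3)MR² = (2/3)(5.7)(0.054)² = 0.011081 kg·m²; centre at d = 0.59 m, so the parallel axis theorem gives I = 0.011081 + (5.7)(0.59)² = 1.9953 kg·m².
Total I = 0.33752 + 0.317 + 1.9953 = 2.6498 kg·m².

2.65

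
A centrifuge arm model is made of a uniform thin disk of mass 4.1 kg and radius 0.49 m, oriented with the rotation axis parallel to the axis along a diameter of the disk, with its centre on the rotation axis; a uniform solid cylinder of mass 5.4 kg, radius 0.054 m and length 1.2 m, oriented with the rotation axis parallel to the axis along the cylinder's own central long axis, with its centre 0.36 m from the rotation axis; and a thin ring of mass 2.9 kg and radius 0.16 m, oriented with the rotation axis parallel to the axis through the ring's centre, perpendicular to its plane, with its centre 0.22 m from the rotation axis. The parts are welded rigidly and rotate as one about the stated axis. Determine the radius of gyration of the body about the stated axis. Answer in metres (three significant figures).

0.307

Thin disk: I_cm = (1/4)MR² = (1/4)(4.1)(0.49)² = 0.2461 kg m²; axis through the centre, so I = 0.2461 kg m².
Solid cylinder: I_cm = (1/2)MR² = (1/2)(5.4)(0.054)² = 0.0078732 kg m²; centre at d = 0.36 m, so the parallel axis theorem gives I = 0.0078732 + (5.4)(0.36)² = 0.70771 kg m².
Thin ring: I_cm = MR² = (2.9)(0.16)² = 0.07424 kg m²; centre at d = 0.22 m, so the parallel axis theorem gives I = 0.07424 + (2.9)(0.22)² = 0.2146 kg m².
Total I = 1.1684 kg m²; total mass M = 12.4 kg.
k = √(I/M) = √(1.1684/12.4) = 0.30696 m.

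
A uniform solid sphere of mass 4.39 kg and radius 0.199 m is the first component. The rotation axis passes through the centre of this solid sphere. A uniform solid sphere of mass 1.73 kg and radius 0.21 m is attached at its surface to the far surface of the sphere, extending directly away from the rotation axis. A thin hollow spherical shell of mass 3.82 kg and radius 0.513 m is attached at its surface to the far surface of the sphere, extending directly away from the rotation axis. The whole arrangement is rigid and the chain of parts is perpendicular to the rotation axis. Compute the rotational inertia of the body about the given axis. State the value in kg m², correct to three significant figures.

Solid sphere: I_cm = (2/5)MR² = (2/5)(4.39)(0.199)² = 0.069539 kg m²; axis through the centre, so I = 0.069539 kg m².
Solid sphere: I_cm = (2/5)MR² = (2/5)(1.73)(0.21)² = 0.030517 kg m²; centre at d = 0.199 + 0.21 = 0.409 m, so the parallel axis theorem gives I = 0.030517 + (1.73)(0.409)² = 0.31991 kg m².
Spherical shell: I_cm = (2/3)MR² = (2/3)(3.82)(0.513)² = 0.6702 kg m²; centre at d = 0.199 + 0.21 + 0.21 + 0.513 = 1.132 m, so the parallel axis theorem gives I = 0.6702 + (3.82)(1.132)² = 5.5652 kg m².
Total I = 0.069539 + 0.31991 + 5.5652 = 5.9547 kg m².

5.95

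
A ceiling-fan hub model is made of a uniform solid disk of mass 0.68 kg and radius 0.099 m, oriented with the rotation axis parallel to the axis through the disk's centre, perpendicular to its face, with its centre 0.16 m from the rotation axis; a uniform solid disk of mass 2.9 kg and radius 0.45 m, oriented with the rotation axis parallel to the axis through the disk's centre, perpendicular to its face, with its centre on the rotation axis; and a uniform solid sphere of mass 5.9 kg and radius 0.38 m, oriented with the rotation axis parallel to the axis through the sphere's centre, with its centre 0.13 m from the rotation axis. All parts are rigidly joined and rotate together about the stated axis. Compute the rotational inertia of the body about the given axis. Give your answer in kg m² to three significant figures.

0.755

Solid disk: I_cm = (1/2)MR² = (1/2)(0.68)(0.099)² = 0.0033323 kg m²; centre at d = 0.16 m, so the parallel axis theorem gives I = 0.0033323 + (0.68)(0.16)² = 0.02074 kg m².
Solid disk: I_cm = (1/2)MR² = (1/2)(2.9)(0.45)² = 0.29363 kg m²; axis through the centre, so I = 0.29363 kg m².
Solid sphere: I_cm = (2/5)MR² = (2/5)(5.9)(0.38)² = 0.34078 kg m²; centre at d = 0.13 m, so the parallel axis theorem gives I = 0.34078 + (5.9)(0.13)² = 0.44049 kg m².
Total I = 0.02074 + 0.29363 + 0.44049 = 0.75486 kg m².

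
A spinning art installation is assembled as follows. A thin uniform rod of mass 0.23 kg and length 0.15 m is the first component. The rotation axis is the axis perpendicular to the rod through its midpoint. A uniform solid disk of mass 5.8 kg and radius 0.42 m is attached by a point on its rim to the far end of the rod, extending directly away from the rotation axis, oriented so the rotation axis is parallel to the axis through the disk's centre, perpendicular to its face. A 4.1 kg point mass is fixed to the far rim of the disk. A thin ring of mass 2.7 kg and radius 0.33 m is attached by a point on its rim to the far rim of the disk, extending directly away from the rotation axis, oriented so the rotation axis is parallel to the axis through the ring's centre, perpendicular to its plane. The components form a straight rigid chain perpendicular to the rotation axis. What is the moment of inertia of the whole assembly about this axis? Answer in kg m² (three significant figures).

9.84

Thin rod: I_cm = (1/12)ML² = (1/12)(0.23)(0.15)² = 0.00043125 kg m²; axis through the centre, so I = 0.00043125 kg m².
Solid disk: I_cm = (1/2)MR² = (1/2)(5.8)(0.42)² = 0.51156 kg m²; centre at d = 0.075 + 0.42 = 0.495 m, so I = I_cm + Md² gives I = 0.51156 + (5.8)(0.495)² = 1.9327 kg m².
Point mass: I_cm = 0; centre at d = 0.075 + 0.42 + 0.42 = 0.915 m, so I = I_cm + Md² gives I = 0 + (4.1)(0.915)² = 3.4326 kg m².
Thin ring: I_cm = MR² = (2.7)(0.33)² = 0.29403 kg m²; centre at d = 0.075 + 0.42 + 0.42 + 0.33 = 1.245 m, so I = I_cm + Md² gives I = 0.29403 + (2.7)(1.245)² = 4.4791 kg m².
Total I = 0.00043125 + 1.9327 + 3.4326 + 4.4791 = 9.8449 kg m².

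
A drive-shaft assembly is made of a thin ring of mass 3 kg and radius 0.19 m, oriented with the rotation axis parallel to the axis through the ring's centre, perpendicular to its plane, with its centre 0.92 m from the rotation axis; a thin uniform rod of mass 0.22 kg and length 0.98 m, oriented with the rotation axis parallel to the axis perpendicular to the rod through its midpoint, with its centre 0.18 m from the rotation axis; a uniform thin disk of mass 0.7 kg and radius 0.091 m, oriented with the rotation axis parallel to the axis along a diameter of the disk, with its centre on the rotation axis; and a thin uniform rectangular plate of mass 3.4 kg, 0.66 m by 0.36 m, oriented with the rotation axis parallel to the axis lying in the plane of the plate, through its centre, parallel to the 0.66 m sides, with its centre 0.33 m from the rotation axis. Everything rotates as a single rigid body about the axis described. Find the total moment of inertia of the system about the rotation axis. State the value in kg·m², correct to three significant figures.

3.08

Thin ring: I_cm = MR² = (3)(0.19)² = 0.1083 kg·m²; centre at d = 0.92 m, so I = I_cm + Md² gives I = 0.1083 + (3)(0.92)² = 2.6475 kg·m².
Thin rod: I_cm = (1/12)ML² = (1/12)(0.22)(0.98)² = 0.017607 kg·m²; centre at d = 0.18 m, so I = I_cm + Md² gives I = 0.017607 + (0.22)(0.18)² = 0.024735 kg·m².
Thin disk: I_cm = (1/4)MR² = (1/4)(0.7)(0.091)² = 0.0014492 kg·m²; axis through the centre, so I = 0.0014492 kg·m².
Rectangular plate: I_cm = (1/12)Mb² = (1/12)(3.4)(0.36)² = 0.03672 kg·m²; centre at d = 0.33 m, so I = I_cm + Md² gives I = 0.03672 + (3.4)(0.33)² = 0.40698 kg·m².
Total I = 2.6475 + 0.024735 + 0.0014492 + 0.40698 = 3.0807 kg·m².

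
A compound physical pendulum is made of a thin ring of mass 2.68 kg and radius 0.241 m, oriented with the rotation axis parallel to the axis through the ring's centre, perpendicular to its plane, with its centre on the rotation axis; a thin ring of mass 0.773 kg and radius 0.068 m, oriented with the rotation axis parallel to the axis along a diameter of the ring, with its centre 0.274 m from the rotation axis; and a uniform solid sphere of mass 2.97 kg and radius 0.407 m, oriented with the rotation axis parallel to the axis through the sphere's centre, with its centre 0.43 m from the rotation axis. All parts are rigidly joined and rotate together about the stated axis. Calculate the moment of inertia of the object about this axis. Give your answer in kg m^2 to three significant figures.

Thin ring: I_cm = MR² = (2.68)(0.241)² = 0.15566 kg m^2; axis through the centre, so I = 0.15566 kg m^2.
Thin ring: I_cm = (1/2)MR² = (1/2)(0.773)(0.068)² = 0.0017872 kg m^2; centre at d = 0.274 m, so I = I_cm + Md² gives I = 0.0017872 + (0.773)(0.274)² = 0.059821 kg m^2.
Solid sphere: I_cm = (2/5)MR² = (2/5)(2.97)(0.407)² = 0.19679 kg m^2; centre at d = 0.43 m, so I = I_cm + Md² gives I = 0.19679 + (2.97)(0.43)² = 0.74594 kg m^2.
Total I = 0.15566 + 0.059821 + 0.74594 = 0.96142 kg m^2.

0.961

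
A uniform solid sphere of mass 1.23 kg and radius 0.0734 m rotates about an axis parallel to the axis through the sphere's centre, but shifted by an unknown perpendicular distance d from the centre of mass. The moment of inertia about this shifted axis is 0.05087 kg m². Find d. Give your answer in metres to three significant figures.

0.198

About the centre-of-mass axis, I_cm = (2/5)MR² = (2/5)(1.23)(0.0734)² = 0.0026507 kg m².
Parallel axis theorem: I = I_cm + Md², so Md² = 0.05087 − 0.0026507 = 0.048219 kg m².
d = √(0.048219 / 1.23) = 0.198 m.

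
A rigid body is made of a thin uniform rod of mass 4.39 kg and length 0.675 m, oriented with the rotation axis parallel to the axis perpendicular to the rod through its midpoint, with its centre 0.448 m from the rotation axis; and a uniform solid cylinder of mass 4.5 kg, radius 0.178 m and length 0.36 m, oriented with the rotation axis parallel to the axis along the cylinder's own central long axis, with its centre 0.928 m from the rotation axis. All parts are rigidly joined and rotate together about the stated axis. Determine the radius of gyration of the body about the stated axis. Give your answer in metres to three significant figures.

0.750

Thin rod: I_cm = (1/12)ML² = (1/12)(4.39)(0.675)² = 0.16668 kg·m²; centre at d = 0.448 m, so the parallel axis theorem gives I = 0.16668 + (4.39)(0.448)² = 1.0478 kg·m².
Solid cylinder: I_cm = (1/2)MR² = (1/2)(4.5)(0.178)² = 0.071289 kg·m²; centre at d = 0.928 m, so the parallel axis theorem gives I = 0.071289 + (4.5)(0.928)² = 3.9466 kg·m².
Total I = 4.9944 kg·m²; total mass M = 8.89 kg.
k = √(I/M) = √(4.9944/8.89) = 0.74953 m.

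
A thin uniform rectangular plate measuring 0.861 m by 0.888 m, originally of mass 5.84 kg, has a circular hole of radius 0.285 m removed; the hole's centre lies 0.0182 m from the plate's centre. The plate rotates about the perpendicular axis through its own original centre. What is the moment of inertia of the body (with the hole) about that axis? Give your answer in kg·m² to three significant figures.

Unpierced body about its centre: I₀ = (1/12)M(a²+b²) = (1/12)(5.84)[(0.861)² + (0.888)²] = 0.74453 kg·m².
The removed disk has mass m = M·πr²/(ab) = (5.84)·π(0.285)²/(0.861·0.888) = 1.9491 kg (same uniform areal density).
Its moment of inertia about the rotation axis (parallel-axis theorem): I_hole = (1/2)mr² + md² = (1/2)(1.9491)(0.285)² + (1.9491)(0.0182)² = 0.079804 kg·m².
Treating the hole as negative mass, I = I₀ − I_hole = 0.74453 − 0.079804 = 0.66473 kg·m².

0.665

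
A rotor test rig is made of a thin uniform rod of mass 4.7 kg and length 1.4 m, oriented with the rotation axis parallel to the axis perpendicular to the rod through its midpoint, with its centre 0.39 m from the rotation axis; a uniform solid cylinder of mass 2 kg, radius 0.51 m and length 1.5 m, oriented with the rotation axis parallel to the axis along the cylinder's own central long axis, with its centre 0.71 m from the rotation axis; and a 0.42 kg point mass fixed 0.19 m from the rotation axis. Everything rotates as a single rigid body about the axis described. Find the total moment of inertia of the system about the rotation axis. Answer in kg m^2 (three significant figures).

2.77

Thin rod: I_cm = (1/12)ML² = (1/12)(4.7)(1.4)² = 0.76767 kg m^2; centre at d = 0.39 m, so the parallel axis theorem gives I = 0.76767 + (4.7)(0.39)² = 1.4825 kg m^2.
Solid cylinder: I_cm = (1/2)MR² = (1/2)(2)(0.51)² = 0.2601 kg m^2; centre at d = 0.71 m, so the parallel axis theorem gives I = 0.2601 + (2)(0.71)² = 1.2683 kg m^2.
Point mass: I_cm = 0; centre at d = 0.19 m, so the parallel axis theorem gives I = 0 + (0.42)(0.19)² = 0.015162 kg m^2.
Total I = 1.4825 + 1.2683 + 0.015162 = 2.766 kg m^2.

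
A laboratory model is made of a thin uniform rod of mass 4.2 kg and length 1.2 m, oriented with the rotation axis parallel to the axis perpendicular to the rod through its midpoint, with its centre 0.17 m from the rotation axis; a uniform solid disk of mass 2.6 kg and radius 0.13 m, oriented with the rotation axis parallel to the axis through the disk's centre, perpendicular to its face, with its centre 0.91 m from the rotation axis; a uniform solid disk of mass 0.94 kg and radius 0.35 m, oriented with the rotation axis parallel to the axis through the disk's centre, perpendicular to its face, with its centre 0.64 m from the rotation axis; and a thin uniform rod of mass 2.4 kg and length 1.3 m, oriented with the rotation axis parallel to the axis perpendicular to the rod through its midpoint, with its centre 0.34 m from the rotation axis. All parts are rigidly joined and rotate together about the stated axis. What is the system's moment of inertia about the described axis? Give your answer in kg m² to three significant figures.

3.86

Thin rod: I_cm = (1/12)ML² = (1/12)(4.2)(1.2)² = 0.504 kg m²; centre at d = 0.17 m, so the parallel axis theorem gives I = 0.504 + (4.2)(0.17)² = 0.62538 kg m².
Solid disk: I_cm = (1/2)MR² = (1/2)(2.6)(0.13)² = 0.02197 kg m²; centre at d = 0.91 m, so the parallel axis theorem gives I = 0.02197 + (2.6)(0.91)² = 2.175 kg m².
Solid disk: I_cm = (1/2)MR² = (1/2)(0.94)(0.35)² = 0.057575 kg m²; centre at d = 0.64 m, so the parallel axis theorem gives I = 0.057575 + (0.94)(0.64)² = 0.4426 kg m².
Thin rod: I_cm = (1/12)ML² = (1/12)(2.4)(1.3)² = 0.338 kg m²; centre at d = 0.34 m, so the parallel axis theorem gives I = 0.338 + (2.4)(0.34)² = 0.61544 kg m².
Total I = 0.62538 + 2.175 + 0.4426 + 0.61544 = 3.8584 kg m².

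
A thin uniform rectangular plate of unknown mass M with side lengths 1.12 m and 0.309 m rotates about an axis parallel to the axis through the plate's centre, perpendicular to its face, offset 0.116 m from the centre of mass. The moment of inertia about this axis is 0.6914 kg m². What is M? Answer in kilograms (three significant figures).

5.49

I = I_cm + Md² = (1/12)M(a²+b²) + Md² = M·[0.0833333·[(1.12)² + (0.309)²] + (0.116)²] = M·0.12595.
So M = 0.6914 / 0.12595 = 5.4897 kg.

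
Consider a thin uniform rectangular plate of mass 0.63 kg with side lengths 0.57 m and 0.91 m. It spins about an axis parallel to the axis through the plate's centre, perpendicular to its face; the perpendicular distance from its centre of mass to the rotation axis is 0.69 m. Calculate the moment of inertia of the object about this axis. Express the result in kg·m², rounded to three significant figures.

0.360

I_cm = (1/12)M(a²+b²) = (1/12)(0.63)[(0.57)² + (0.91)²] = 0.060532 kg·m²; centre at d = 0.69 m, so I = I_cm + Md² gives I = 0.060532 + (0.63)(0.69)² = 0.36048 kg·m².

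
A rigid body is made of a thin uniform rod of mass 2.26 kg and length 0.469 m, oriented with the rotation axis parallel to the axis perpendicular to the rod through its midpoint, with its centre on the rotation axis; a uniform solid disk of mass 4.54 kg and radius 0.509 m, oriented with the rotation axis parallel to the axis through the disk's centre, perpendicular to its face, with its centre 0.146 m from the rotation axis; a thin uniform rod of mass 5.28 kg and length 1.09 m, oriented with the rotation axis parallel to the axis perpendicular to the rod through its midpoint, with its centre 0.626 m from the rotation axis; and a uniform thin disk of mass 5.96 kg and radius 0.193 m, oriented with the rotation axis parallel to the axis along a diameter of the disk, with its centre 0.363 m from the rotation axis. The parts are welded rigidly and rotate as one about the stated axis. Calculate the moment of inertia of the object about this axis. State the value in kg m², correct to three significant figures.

4.16

Thin rod: I_cm = (1/12)ML² = (1/12)(2.26)(0.469)² = 0.041426 kg m²; axis through the centre, so I = 0.041426 kg m².
Solid disk: I_cm = (1/2)MR² = (1/2)(4.54)(0.509)² = 0.58811 kg m²; centre at d = 0.146 m, so I = I_cm + Md² gives I = 0.58811 + (4.54)(0.146)² = 0.68489 kg m².
Thin rod: I_cm = (1/12)ML² = (1/12)(5.28)(1.09)² = 0.52276 kg m²; centre at d = 0.626 m, so I = I_cm + Md² gives I = 0.52276 + (5.28)(0.626)² = 2.5919 kg m².
Thin disk: I_cm = (1/4)MR² = (1/4)(5.96)(0.193)² = 0.055501 kg m²; centre at d = 0.363 m, so I = I_cm + Md² gives I = 0.055501 + (5.96)(0.363)² = 0.84084 kg m².
Total I = 0.041426 + 0.68489 + 2.5919 + 0.84084 = 4.159 kg m².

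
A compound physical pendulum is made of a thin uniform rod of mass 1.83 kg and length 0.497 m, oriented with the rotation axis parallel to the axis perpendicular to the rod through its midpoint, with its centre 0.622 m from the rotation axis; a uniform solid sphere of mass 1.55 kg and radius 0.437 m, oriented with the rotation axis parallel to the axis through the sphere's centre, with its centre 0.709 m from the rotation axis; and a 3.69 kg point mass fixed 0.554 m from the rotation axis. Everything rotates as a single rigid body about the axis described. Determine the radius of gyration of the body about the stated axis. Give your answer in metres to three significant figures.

Thin rod: I_cm = (1/12)ML² = (1/12)(1.83)(0.497)² = 0.037669 kg·m²; centre at d = 0.622 m, so the parallel axis theorem gives I = 0.037669 + (1.83)(0.622)² = 0.74567 kg·m².
Solid sphere: I_cm = (2/5)MR² = (2/5)(1.55)(0.437)² = 0.1184 kg·m²; centre at d = 0.709 m, so the parallel axis theorem gives I = 0.1184 + (1.55)(0.709)² = 0.89756 kg·m².
Point mass: I_cm = 0; centre at d = 0.554 m, so the parallel axis theorem gives I = 0 + (3.69)(0.554)² = 1.1325 kg·m².
Total I = 2.7757 kg·m²; total mass M = 7.07 kg.
k = √(I/M) = √(2.7757/7.07) = 0.62658 m.

0.627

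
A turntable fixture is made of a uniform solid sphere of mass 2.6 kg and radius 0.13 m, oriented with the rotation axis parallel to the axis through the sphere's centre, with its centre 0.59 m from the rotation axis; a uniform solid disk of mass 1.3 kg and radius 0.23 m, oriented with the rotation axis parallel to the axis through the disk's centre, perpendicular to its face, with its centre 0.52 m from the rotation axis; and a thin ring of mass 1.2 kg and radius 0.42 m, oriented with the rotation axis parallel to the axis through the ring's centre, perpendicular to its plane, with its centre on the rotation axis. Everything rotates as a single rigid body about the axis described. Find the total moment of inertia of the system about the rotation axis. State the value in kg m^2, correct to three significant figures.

Solid sphere: I_cm = (2/5)MR² = (2/5)(2.6)(0.13)² = 0.017576 kg m^2; centre at d = 0.59 m, so the parallel axis theorem gives I = 0.017576 + (2.6)(0.59)² = 0.92264 kg m^2.
Solid disk: I_cm = (1/2)MR² = (1/2)(1.3)(0.23)² = 0.034385 kg m^2; centre at d = 0.52 m, so the parallel axis theorem gives I = 0.034385 + (1.3)(0.52)² = 0.38591 kg m^2.
Thin ring: I_cm = MR² = (1.2)(0.42)² = 0.21168 kg m^2; axis through the centre, so I = 0.21168 kg m^2.
Total I = 0.92264 + 0.38591 + 0.21168 = 1.5202 kg m^2.

1.52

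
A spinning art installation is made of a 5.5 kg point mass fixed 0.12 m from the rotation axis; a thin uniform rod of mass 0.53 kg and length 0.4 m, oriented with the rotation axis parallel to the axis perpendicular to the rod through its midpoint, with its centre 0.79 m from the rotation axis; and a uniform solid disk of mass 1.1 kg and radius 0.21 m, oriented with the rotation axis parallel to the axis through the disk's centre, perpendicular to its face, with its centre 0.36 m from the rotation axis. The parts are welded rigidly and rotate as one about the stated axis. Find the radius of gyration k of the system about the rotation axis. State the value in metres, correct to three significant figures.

0.286

Point mass: I_cm = 0; centre at d = 0.12 m, so the parallel axis theorem gives I = 0 + (5.5)(0.12)² = 0.0792 kg m^2.
Thin rod: I_cm = (1/12)ML² = (1/12)(0.53)(0.4)² = 0.0070667 kg m^2; centre at d = 0.79 m, so the parallel axis theorem gives I = 0.0070667 + (0.53)(0.79)² = 0.33784 kg m^2.
Solid disk: I_cm = (1/2)MR² = (1/2)(1.1)(0.21)² = 0.024255 kg m^2; centre at d = 0.36 m, so the parallel axis theorem gives I = 0.024255 + (1.1)(0.36)² = 0.16681 kg m^2.
Total I = 0.58385 kg m^2; total mass M = 7.13 kg.
k = √(I/M) = √(0.58385/7.13) = 0.28616 m.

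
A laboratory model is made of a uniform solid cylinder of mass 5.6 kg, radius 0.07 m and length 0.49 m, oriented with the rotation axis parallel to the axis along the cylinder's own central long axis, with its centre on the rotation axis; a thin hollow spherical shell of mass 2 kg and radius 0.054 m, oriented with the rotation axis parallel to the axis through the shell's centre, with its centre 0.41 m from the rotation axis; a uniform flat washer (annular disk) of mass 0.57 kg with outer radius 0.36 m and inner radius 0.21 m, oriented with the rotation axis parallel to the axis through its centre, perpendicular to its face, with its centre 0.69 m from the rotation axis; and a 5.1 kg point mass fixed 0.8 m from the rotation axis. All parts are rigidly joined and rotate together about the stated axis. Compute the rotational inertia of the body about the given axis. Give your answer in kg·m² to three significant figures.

Solid cylinder: I_cm = (1/2)MR² = (1/2)(5.6)(0.07)² = 0.01372 kg·m²; axis through the centre, so I = 0.01372 kg·m².
Spherical shell: I_cm = (2/3)MR² = (2/3)(2)(0.054)² = 0.003888 kg·m²; centre at d = 0.41 m, so the parallel axis theorem gives I = 0.003888 + (2)(0.41)² = 0.34009 kg·m².
Annular disk: I_cm = (1/2)M(R²+r²) = (1/2)(0.57)[(0.36)² + (0.21)²] = 0.049504 kg·m²; centre at d = 0.69 m, so the parallel axis theorem gives I = 0.049504 + (0.57)(0.69)² = 0.32088 kg·m².
Point mass: I_cm = 0; centre at d = 0.8 m, so the parallel axis theorem gives I = 0 + (5.1)(0.8)² = 3.264 kg·m².
Total I = 0.01372 + 0.34009 + 0.32088 + 3.264 = 3.9387 kg·m².

3.94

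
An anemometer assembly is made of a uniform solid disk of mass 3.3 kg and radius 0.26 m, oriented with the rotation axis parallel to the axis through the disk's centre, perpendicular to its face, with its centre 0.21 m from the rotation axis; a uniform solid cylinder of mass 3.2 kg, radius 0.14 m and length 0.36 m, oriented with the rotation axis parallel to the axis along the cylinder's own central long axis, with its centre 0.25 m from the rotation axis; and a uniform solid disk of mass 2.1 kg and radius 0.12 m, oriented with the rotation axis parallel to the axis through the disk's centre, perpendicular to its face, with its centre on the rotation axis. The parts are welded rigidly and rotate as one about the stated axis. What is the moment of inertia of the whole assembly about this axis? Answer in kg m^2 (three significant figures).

0.504

Solid disk: I_cm = (1/2)MR² = (1/2)(3.3)(0.26)² = 0.11154 kg m^2; centre at d = 0.21 m, so I = I_cm + Md² gives I = 0.11154 + (3.3)(0.21)² = 0.25707 kg m^2.
Solid cylinder: I_cm = (1/2)MR² = (1/2)(3.2)(0.14)² = 0.03136 kg m^2; centre at d = 0.25 m, so I = I_cm + Md² gives I = 0.03136 + (3.2)(0.25)² = 0.23136 kg m^2.
Solid disk: I_cm = (1/2)MR² = (1/2)(2.1)(0.12)² = 0.01512 kg m^2; axis through the centre, so I = 0.01512 kg m^2.
Total I = 0.25707 + 0.23136 + 0.01512 = 0.50355 kg m^2.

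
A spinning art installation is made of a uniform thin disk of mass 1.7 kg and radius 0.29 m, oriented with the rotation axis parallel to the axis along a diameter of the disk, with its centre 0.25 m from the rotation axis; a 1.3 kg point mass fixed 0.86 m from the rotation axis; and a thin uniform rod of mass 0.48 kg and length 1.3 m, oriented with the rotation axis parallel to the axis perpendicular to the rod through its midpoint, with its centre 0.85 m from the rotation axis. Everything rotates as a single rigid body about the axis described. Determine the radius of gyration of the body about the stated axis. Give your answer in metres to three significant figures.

Thin disk: I_cm = (1/4)MR² = (1/4)(1.7)(0.29)² = 0.035742 kg m²; centre at d = 0.25 m, so I = I_cm + Md² gives I = 0.035742 + (1.7)(0.25)² = 0.14199 kg m².
Point mass: I_cm = 0; centre at d = 0.86 m, so I = I_cm + Md² gives I = 0 + (1.3)(0.86)² = 0.96148 kg m².
Thin rod: I_cm = (1/12)ML² = (1/12)(0.48)(1.3)² = 0.0676 kg m²; centre at d = 0.85 m, so I = I_cm + Md² gives I = 0.0676 + (0.48)(0.85)² = 0.4144 kg m².
Total I = 1.5179 kg m²; total mass M = 3.48 kg.
k = √(I/M) = √(1.5179/3.48) = 0.66043 m.

0.660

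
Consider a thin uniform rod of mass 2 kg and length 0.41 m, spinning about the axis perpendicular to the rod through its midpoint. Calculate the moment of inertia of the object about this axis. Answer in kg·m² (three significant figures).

I_cm = (1/12)ML² = (1/12)(2)(0.41)² = 0.028017 kg·m²; axis through the centre, so I = 0.028017 kg·m².

0.0280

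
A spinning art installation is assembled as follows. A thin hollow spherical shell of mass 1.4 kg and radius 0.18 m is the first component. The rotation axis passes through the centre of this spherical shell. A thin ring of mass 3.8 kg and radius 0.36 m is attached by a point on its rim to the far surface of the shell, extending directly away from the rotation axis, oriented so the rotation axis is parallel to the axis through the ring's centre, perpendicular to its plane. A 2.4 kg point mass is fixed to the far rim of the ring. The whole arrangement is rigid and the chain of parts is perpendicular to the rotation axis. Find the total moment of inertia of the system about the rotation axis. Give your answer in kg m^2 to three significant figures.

Spherical shell: I_cm = (2/3)MR² = (2/3)(1.4)(0.18)² = 0.03024 kg m^2; axis through the centre, so I = 0.03024 kg m^2.
Thin ring: I_cm = MR² = (3.8)(0.36)² = 0.49248 kg m^2; centre at d = 0.18 + 0.36 = 0.54 m, so the parallel axis theorem gives I = 0.49248 + (3.8)(0.54)² = 1.6006 kg m^2.
Point mass: I_cm = 0; centre at d = 0.18 + 0.36 + 0.36 = 0.9 m, so the parallel axis theorem gives I = 0 + (2.4)(0.9)² = 1.944 kg m^2.
Total I = 0.03024 + 1.6006 + 1.944 = 3.5748 kg m^2.

3.57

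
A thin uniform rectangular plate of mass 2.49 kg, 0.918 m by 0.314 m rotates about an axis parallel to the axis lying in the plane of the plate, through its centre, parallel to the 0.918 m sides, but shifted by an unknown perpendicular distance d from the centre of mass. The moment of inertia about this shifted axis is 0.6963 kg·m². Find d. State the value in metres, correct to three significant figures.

About the centre-of-mass axis, I_cm = (1/12)Mb² = (1/12)(2.49)(0.314)² = 0.020459 kg·m².
Parallel axis theorem: I = I_cm + Md², so Md² = 0.6963 − 0.020459 = 0.67584 kg·m².
d = √(0.67584 / 2.49) = 0.52098 m.

0.521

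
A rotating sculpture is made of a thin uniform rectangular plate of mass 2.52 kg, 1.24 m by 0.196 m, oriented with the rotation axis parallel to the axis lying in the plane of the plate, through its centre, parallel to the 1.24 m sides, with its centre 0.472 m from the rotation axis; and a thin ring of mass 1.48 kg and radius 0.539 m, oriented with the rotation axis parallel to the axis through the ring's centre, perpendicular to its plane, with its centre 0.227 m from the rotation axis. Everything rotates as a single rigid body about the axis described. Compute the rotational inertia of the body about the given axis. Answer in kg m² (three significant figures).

1.08

Rectangular plate: I_cm = (1/12)Mb² = (1/12)(2.52)(0.196)² = 0.0080674 kg m²; centre at d = 0.472 m, so the parallel axis theorem gives I = 0.0080674 + (2.52)(0.472)² = 0.56948 kg m².
Thin ring: I_cm = MR² = (1.48)(0.539)² = 0.42997 kg m²; centre at d = 0.227 m, so the parallel axis theorem gives I = 0.42997 + (1.48)(0.227)² = 0.50623 kg m².
Total I = 0.56948 + 0.50623 = 1.0757 kg m².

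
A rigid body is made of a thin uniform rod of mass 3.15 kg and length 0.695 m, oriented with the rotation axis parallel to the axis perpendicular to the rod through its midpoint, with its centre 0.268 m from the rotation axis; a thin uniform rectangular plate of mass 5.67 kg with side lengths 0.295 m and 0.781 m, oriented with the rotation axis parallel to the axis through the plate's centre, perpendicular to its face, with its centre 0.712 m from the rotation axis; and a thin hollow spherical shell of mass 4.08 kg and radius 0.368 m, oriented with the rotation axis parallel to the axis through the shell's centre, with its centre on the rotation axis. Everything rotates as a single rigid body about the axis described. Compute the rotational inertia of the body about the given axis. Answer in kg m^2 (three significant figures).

Thin rod: I_cm = (1/12)ML² = (1/12)(3.15)(0.695)² = 0.12679 kg m^2; centre at d = 0.268 m, so the parallel axis theorem gives I = 0.12679 + (3.15)(0.268)² = 0.35304 kg m^2.
Rectangular plate: I_cm = (1/12)M(a²+b²) = (1/12)(5.67)[(0.295)² + (0.781)²] = 0.32933 kg m^2; centre at d = 0.712 m, so the parallel axis theorem gives I = 0.32933 + (5.67)(0.712)² = 3.2037 kg m^2.
Spherical shell: I_cm = (2/3)MR² = (2/3)(4.08)(0.368)² = 0.36835 kg m^2; axis through the centre, so I = 0.36835 kg m^2.
Total I = 0.35304 + 3.2037 + 0.36835 = 3.9251 kg m^2.

3.93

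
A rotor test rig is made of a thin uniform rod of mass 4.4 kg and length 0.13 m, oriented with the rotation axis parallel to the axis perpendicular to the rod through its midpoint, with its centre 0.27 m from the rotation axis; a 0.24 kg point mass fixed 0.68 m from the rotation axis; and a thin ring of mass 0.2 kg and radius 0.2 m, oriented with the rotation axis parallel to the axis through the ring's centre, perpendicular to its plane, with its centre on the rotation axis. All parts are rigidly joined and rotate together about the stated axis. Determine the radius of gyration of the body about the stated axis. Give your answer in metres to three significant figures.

Thin rod: I_cm = (1/12)ML² = (1/12)(4.4)(0.13)² = 0.0061967 kg m^2; centre at d = 0.27 m, so I = I_cm + Md² gives I = 0.0061967 + (4.4)(0.27)² = 0.32696 kg m^2.
Point mass: I_cm = 0; centre at d = 0.68 m, so I = I_cm + Md² gives I = 0 + (0.24)(0.68)² = 0.11098 kg m^2.
Thin ring: I_cm = MR² = (0.2)(0.2)² = 0.008 kg m^2; axis through the centre, so I = 0.008 kg m^2.
Total I = 0.44593 kg m^2; total mass M = 4.84 kg.
k = √(I/M) = √(0.44593/4.84) = 0.30354 m.

0.304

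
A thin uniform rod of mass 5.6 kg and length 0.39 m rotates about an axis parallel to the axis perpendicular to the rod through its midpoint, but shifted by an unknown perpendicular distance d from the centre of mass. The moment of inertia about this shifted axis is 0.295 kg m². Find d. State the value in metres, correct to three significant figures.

About the centre-of-mass axis, I_cm = (1/12)ML² = (1/12)(5.6)(0.39)² = 0.07098 kg m².
Parallel axis theorem: I = I_cm + Md², so Md² = 0.295 − 0.07098 = 0.22402 kg m².
d = √(0.22402 / 5.6) = 0.20001 m.

0.200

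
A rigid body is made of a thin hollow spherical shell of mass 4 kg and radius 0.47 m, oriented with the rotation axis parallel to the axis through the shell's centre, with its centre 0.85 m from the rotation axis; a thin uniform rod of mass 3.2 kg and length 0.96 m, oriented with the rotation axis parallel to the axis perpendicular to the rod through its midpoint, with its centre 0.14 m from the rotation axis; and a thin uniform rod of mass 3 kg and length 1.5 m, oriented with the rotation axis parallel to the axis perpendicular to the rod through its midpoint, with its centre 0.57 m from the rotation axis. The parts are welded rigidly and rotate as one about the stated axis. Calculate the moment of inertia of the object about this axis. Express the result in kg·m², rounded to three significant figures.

Spherical shell: I_cm = (2/3)MR² = (2/3)(4)(0.47)² = 0.58907 kg·m²; centre at d = 0.85 m, so I = I_cm + Md² gives I = 0.58907 + (4)(0.85)² = 3.4791 kg·m².
Thin rod: I_cm = (1/12)ML² = (1/12)(3.2)(0.96)² = 0.24576 kg·m²; centre at d = 0.14 m, so I = I_cm + Md² gives I = 0.24576 + (3.2)(0.14)² = 0.30848 kg·m².
Thin rod: I_cm = (1/12)ML² = (1/12)(3)(1.5)² = 0.5625 kg·m²; centre at d = 0.57 m, so I = I_cm + Md² gives I = 0.5625 + (3)(0.57)² = 1.5372 kg·m².
Total I = 3.4791 + 0.30848 + 1.5372 = 5.3247 kg·m².

5.32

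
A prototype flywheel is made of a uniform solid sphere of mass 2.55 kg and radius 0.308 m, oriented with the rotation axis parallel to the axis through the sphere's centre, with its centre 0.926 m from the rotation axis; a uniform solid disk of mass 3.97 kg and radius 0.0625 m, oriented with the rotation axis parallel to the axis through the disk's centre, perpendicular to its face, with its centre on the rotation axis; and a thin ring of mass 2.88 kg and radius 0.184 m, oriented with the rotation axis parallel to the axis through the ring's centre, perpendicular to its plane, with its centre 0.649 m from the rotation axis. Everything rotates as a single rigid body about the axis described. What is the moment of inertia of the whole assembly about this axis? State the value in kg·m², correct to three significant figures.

3.60

Solid sphere: I_cm = (2/5)MR² = (2/5)(2.55)(0.308)² = 0.096761 kg·m²; centre at d = 0.926 m, so the parallel axis theorem gives I = 0.096761 + (2.55)(0.926)² = 2.2833 kg·m².
Solid disk: I_cm = (1/2)MR² = (1/2)(3.97)(0.0625)² = 0.0077539 kg·m²; axis through the centre, so I = 0.0077539 kg·m².
Thin ring: I_cm = MR² = (2.88)(0.184)² = 0.097505 kg·m²; centre at d = 0.649 m, so the parallel axis theorem gives I = 0.097505 + (2.88)(0.649)² = 1.3106 kg·m².
Total I = 2.2833 + 0.0077539 + 1.3106 = 3.6016 kg·m².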